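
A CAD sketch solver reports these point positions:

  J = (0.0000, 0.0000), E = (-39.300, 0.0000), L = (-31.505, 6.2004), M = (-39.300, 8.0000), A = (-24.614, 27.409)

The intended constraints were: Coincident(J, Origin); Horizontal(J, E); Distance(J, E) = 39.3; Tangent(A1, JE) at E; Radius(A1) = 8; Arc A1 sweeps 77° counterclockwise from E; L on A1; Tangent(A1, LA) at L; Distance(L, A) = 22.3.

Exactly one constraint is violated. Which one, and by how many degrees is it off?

Tangent(A1, LA) at L — off by 5.00°.

J = (0.00, 0.00) ✓; J.y = 0.00, E.y = 0.00 ✓; |JE| = 39.30 ✓; ∠(ME, EJ) = 90.00° ✓; |ME| = 8.000 ✓; bearing(M→L) − bearing(M→E) = 77.00° ✓; |ML| = 8.000 ✓; ∠(ML, LA) = 95.00° ✗; |LA| = 22.30 ✓.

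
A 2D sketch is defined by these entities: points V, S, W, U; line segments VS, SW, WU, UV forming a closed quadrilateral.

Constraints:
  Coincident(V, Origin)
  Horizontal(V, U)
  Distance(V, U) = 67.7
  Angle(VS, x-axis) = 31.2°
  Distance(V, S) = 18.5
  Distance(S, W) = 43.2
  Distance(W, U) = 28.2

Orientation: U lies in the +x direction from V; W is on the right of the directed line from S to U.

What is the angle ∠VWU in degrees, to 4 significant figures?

113.1°

V is at the origin; V and U share the same y with |VU| = 67.7 and U in +x, so U = (67.7, 0). VS runs at 31.2° with |VS| = 18.5, so S = (15.82, 9.583). W is determined by |SW| = 43.2 and |WU| = 28.2 together: it lies at the intersection of circle(S, 43.2) and circle(U, 28.2). With |SU| = 52.75, the foot of the radical line on SU is 36.53 from S and the perpendicular offset is √(43.2² − 36.53²) = 23.06. Taking the right-of-SU solution: W = (47.55, -19.73).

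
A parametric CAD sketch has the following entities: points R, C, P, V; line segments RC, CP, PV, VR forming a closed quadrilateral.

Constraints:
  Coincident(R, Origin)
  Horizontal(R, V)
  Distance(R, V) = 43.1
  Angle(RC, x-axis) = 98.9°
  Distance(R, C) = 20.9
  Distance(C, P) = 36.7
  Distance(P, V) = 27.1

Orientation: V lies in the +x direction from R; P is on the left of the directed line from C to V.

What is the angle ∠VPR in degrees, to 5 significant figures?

74.234°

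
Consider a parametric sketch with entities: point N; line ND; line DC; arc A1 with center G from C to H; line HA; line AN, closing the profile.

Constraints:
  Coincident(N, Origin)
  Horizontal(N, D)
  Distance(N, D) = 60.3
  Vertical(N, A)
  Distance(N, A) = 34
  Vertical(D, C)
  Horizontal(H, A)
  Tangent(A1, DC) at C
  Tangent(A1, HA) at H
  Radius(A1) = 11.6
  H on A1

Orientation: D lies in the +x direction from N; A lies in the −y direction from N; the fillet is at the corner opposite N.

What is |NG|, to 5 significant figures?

53.605

N is at the origin; ND is horizontal with |ND| = 60.3 and D on the +x side, so D = (60.300, 0.0000). NA is vertical with |NA| = 34.0 and A on the −y side, so A = (0.0000, -34.000). The virtual corner opposite N is at (60.300, -34.000). Since A1 is tangent to DC there, GC ⟂ DC and since A1 is tangent to HA there, GH ⟂ HA, with radius 11.6, so the center G sits 11.6 in from both sides at G = (48.700, -22.400). Then |NG| = |G − N| = 53.605.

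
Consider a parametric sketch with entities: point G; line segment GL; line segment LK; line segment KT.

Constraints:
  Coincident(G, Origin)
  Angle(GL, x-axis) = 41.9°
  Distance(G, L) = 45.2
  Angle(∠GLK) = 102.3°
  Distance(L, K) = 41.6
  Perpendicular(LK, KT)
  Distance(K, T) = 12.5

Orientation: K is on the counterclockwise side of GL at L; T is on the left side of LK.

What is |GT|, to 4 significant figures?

60.22

G is at the origin; GL runs at 41.9° with length 45.2, so L = 45.2·(cos 41.9°, sin 41.9°) = (33.64, 30.19). ∠GLK = 102.3°, so LK runs at 41.9° + (180° − 102.3°) = 119.6° from the x-axis; with |LK| = 41.6, K = L + 41.6·(cos 119.6°, sin 119.6°) = (13.09, 66.36). LK ⟂ KT; with |KT| = 12.5 on the left of LK, T = K + 12.5·(-0.8695, -0.4939) = (2.226, 60.18). Then |GT| = |T − G| = 60.22.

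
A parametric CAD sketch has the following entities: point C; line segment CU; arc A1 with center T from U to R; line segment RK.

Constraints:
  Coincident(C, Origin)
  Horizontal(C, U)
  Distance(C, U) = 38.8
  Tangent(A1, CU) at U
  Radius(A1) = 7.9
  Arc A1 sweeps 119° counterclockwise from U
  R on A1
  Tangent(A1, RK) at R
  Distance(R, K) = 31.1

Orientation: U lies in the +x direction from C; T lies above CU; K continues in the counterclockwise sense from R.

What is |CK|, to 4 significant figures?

49.54

C is at the origin; C and U share the same y with |CU| = 38.8 and U on the +x side, so U = (38.80, 0.000). The tangent condition forces TU to be normal to CU, so T = U + (0, 7.9) = (38.80, 7.900). On A1, U sits at bearing -90° from T; a 119° counterclockwise sweep puts R at bearing 29°, so R = T + 7.9·(cos 29°, sin 29°) = (45.71, 11.73). Since A1 is tangent to RK there, TR ⟂ RK, so RK runs along (−sin 29°, cos 29°); with |RK| = 31.1, K = (30.63, 38.93). Then |CK| = |K − C| = 49.54.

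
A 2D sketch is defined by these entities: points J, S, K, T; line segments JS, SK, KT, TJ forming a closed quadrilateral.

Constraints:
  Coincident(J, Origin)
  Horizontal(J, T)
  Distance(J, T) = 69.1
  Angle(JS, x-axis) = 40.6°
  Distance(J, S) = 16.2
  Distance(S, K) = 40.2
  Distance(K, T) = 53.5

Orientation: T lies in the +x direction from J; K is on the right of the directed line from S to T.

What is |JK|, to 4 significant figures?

36.62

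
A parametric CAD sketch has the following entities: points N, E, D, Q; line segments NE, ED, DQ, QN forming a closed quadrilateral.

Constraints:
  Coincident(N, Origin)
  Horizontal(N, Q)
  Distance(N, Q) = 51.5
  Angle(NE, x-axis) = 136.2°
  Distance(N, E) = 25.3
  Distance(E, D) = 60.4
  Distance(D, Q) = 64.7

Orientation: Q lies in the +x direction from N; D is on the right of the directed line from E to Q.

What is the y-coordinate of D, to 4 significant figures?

-39.88

Checks: |NQ| = 51.50 ✓; |NE| = 25.30 ✓; |ED| = 60.40 ✓; |DQ| = 64.70 ✓.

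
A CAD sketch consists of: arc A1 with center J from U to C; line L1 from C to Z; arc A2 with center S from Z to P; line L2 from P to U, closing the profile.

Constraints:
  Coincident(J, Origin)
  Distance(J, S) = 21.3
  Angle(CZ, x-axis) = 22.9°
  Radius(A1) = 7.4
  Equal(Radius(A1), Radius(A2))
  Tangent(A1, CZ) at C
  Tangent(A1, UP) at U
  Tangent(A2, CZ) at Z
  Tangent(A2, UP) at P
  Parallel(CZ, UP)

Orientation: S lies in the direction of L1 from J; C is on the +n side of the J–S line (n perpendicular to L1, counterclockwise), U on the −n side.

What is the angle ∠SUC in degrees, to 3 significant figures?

70.8°

The slot axis is L1's direction at 22.9°, so u = (cos 22.9°, sin 22.9°) = (0.921, 0.389) and n = (−sin 22.9°, cos 22.9°) = (-0.389, 0.921). J is at the origin and S lies 21.3 along u from J, so S = 21.3·u = (19.6, 8.29). Tangency of A1 to both parallel lines with radius 7.4 puts C and U at J ± 7.4·n: C = (-2.88, 6.82), U = (2.88, -6.82). Then cos ∠SUC = US·UC / (|US||UC|), giving 70.8°.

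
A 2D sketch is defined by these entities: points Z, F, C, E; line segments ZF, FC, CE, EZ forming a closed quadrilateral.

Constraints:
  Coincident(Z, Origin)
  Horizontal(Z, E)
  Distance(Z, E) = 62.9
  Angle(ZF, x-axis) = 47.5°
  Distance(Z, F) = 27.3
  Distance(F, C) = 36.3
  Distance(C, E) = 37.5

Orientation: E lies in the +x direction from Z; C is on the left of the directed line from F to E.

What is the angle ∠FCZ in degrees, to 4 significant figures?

9.505°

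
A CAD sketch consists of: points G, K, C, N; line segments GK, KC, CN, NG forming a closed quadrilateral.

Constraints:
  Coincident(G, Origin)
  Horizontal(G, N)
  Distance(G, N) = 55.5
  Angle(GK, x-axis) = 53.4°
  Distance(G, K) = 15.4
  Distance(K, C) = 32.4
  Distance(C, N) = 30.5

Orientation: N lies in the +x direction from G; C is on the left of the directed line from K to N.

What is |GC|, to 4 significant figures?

46.43

G is at the origin; GN is horizontal with |GN| = 55.5 and N in +x, so N = (55.5, 0). GK runs at 53.4° with |GK| = 15.4, so K = (9.182, 12.36). C is determined by |KC| = 32.4 and |CN| = 30.5 together: it lies at the intersection of circle(K, 32.4) and circle(N, 30.5). With |KN| = 47.94, the foot of the radical line on KN is 25.22 from K and the perpendicular offset is √(32.4² − 25.22²) = 20.34. Taking the left-of-KN solution: C = (38.79, 25.52).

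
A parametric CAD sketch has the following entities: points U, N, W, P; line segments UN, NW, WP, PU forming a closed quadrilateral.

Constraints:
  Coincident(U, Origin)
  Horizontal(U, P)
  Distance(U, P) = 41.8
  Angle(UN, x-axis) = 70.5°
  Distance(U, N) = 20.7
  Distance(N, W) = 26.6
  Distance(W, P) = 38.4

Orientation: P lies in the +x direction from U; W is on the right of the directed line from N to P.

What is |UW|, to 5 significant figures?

8.0179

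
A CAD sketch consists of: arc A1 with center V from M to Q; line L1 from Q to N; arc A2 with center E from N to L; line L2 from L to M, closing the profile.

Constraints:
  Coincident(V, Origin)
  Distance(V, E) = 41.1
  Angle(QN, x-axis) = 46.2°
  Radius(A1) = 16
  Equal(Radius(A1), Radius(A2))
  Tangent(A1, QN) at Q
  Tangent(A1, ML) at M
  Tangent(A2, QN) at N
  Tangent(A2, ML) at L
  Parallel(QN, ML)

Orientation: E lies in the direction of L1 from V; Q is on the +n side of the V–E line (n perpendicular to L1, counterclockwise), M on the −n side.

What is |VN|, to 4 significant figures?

44.10

Tangency of A1 to both parallel lines with radius 16.0 puts Q and M at V ± 16.0·n: Q = (-11.55, 11.07), M = (11.55, -11.07). Equal radii place N and L the same way about E: N = E + 16.0·n = (16.90, 40.74), L = E − 16.0·n = (40.00, 18.59). Then |VN| = |N − V| = 44.10.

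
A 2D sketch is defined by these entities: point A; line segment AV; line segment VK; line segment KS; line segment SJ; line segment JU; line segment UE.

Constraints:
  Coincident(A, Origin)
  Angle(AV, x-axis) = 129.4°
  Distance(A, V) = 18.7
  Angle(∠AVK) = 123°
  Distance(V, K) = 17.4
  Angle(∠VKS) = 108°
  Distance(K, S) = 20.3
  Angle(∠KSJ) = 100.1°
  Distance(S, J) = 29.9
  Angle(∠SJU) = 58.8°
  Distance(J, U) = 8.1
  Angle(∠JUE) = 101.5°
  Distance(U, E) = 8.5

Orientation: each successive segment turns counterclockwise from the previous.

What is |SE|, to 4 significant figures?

18.16

∠SJU = 58.8° gives JU at 99.50° from the x-axis; with |JU| = 8.1, U = (-6.799, -10.44). ∠JUE = 101.5° gives UE at 178.0° from the x-axis; with |UE| = 8.5, E = (-15.29, -10.14). Then |SE| = |E − S| = 18.16.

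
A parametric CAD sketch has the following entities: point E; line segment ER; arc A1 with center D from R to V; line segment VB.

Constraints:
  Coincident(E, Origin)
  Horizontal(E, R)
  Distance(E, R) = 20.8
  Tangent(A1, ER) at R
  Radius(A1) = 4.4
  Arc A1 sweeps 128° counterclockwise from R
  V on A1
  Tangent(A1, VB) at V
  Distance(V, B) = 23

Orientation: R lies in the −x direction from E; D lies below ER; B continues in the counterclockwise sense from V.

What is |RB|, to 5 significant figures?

27.405

E is at the origin; E and R share the same y with |ER| = 20.8 and R on the −x side, so R = (-20.800, 0.0000). The tangent condition forces DR to be normal to ER, so D = R + (0, -4.4) = (-20.800, -4.4000). On A1, R sits at bearing 90° from D; a 128° counterclockwise sweep puts V at bearing 218°, so V = D + 4.4·(cos 218°, sin 218°) = (-24.267, -7.1089). A1 meets VB tangentially, so DV is at right angles to VB, so VB runs along (−sin 218°, cos 218°); with |VB| = 23.0, B = (-10.107, -25.233). Then |RB| = |B − R| = 27.405.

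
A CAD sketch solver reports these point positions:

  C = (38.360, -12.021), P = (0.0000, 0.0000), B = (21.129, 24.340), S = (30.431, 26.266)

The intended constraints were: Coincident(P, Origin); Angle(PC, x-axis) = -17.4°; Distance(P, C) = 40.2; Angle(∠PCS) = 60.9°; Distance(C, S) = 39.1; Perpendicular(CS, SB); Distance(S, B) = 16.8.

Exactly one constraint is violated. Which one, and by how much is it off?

Distance(S, B) = 16.8 — off by 7.30.

P = (0.00, 0.00) ✓; PC at -17.40° ✓; |PC| = 40.20 ✓; ∠PCS = 60.90° ✓; |CS| = 39.10 ✓; ∠(CS, SB) = 90.00° ✓; |SB| = 9.499 ✗.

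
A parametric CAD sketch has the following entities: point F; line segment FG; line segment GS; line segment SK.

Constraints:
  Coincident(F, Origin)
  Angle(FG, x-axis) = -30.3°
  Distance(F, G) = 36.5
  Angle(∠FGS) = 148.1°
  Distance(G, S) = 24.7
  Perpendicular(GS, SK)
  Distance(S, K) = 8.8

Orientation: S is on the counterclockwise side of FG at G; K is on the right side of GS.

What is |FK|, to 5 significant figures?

62.370

F is at the origin; FG runs at -30.3° with length 36.5, so G = 36.5·(cos -30.3°, sin -30.3°) = (31.514, -18.415). ∠FGS = 148.1°, so GS runs at -30.3° + (180° − 148.1°) = 1.6000° from the x-axis; with |GS| = 24.7, S = G + 24.7·(cos 1.6000°, sin 1.6000°) = (56.204, -17.726). GS ⟂ SK; with |SK| = 8.8 on the right of GS, K = S + 8.8·(0.027922, -0.99961) = (56.450, -26.522). Then |FK| = |K − F| = 62.370.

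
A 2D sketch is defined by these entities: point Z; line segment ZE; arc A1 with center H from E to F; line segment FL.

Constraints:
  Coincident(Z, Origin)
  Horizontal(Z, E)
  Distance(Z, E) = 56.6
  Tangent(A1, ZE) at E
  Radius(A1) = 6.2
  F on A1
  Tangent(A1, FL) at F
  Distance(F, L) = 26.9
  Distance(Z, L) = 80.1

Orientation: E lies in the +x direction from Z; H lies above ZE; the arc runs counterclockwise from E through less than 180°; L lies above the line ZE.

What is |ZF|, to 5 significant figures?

61.995

Checks: |HF| = 6.200 ✓; ∠(HF, FL) = 90.00° ✓; |FL| = 26.90 ✓; |ZL| = 80.10 ✓.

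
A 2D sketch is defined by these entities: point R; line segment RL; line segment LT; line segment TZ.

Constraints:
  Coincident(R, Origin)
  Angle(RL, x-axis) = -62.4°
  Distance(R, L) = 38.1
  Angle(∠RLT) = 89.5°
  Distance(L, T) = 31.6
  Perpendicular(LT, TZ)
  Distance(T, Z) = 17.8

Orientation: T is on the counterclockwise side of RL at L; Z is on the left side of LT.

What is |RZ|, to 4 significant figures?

37.28

∠RLT = 89.5°, so LT runs at -62.4° + (180° − 89.5°) = 28.10° from the x-axis; with |LT| = 31.6, T = L + 31.6·(cos 28.10°, sin 28.10°) = (45.53, -18.88). LT is perpendicular to TZ; with |TZ| = 17.8 on the left of LT, Z = T + 17.8·(-0.4710, 0.8821) = (37.14, -3.179). Then |RZ| = |Z − R| = 37.28.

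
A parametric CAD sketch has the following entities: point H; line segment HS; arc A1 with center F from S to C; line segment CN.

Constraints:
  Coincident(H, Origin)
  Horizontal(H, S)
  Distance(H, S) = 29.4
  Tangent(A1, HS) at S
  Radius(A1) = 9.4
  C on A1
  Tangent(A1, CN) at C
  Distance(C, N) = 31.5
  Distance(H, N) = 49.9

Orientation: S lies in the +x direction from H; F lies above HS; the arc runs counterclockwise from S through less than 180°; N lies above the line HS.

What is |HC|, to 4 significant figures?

40.25

Checks: H = (0.00, 0.00) ✓; |FC| = 9.400 ✓; ∠(FC, CN) = 90.00° ✓; |CN| = 31.50 ✓; |HN| = 49.90 ✓.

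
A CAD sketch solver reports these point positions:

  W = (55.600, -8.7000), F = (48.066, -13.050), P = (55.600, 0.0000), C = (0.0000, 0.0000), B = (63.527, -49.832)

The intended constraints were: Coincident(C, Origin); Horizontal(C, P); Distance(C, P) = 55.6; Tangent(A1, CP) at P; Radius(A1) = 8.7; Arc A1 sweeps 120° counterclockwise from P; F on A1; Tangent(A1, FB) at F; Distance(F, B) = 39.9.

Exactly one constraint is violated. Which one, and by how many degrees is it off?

Tangent(A1, FB) at F — off by 7.20°.

C = (0.00, 0.00) ✓; C.y = 0.00, P.y = 0.00 ✓; |CP| = 55.60 ✓; ∠(WP, PC) = 90.00° ✓; |WP| = 8.700 ✓; bearing(W→F) − bearing(W→P) = 120.0° ✓; |WF| = 8.700 ✓; ∠(WF, FB) = 97.20° ✗; |FB| = 39.90 ✓.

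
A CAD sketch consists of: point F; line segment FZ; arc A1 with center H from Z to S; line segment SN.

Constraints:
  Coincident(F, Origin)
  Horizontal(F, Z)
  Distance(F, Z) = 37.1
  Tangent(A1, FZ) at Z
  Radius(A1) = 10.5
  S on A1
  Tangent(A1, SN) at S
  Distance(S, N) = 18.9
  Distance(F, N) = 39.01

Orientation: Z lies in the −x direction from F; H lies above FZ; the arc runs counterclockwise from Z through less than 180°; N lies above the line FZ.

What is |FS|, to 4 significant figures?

28.48

F is at the origin; F and Z share the same y with |FZ| = 37.1 and Z on the −x side, so Z = (-37.10, 0.000). Since A1 is tangent to FZ there, HZ ⟂ FZ, so H = Z + (0, 10.5) = (-37.10, 10.50). Since HS ⟂ SN (tangency), |HN| = √(10.5² + 18.9²) = 21.62 regardless of where S sits on A1. So N lies on both circle(F, 39.01) and circle(H, 21.62); the above-FZ intersection is N = (-26.02, 29.07). S is the foot of the tangent from N: S = (-26.61, 10.17).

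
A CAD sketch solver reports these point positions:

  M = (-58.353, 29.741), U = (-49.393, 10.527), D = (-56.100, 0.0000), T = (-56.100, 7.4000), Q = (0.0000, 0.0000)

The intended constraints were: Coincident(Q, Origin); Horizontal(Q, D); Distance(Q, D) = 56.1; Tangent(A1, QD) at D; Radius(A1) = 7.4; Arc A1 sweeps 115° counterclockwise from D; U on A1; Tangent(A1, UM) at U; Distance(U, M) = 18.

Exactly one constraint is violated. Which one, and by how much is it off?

Distance(U, M) = 18 — off by 3.20.

Q = (0.00, 0.00) ✓; Q.y = 0.00, D.y = 0.00 ✓; |QD| = 56.10 ✓; ∠(TD, DQ) = 90.00° ✓; |TD| = 7.400 ✓; bearing(T→U) − bearing(T→D) = 115.0° ✓; |TU| = 7.400 ✓; ∠(TU, UM) = 90.00° ✓; |UM| = 21.20 ✗.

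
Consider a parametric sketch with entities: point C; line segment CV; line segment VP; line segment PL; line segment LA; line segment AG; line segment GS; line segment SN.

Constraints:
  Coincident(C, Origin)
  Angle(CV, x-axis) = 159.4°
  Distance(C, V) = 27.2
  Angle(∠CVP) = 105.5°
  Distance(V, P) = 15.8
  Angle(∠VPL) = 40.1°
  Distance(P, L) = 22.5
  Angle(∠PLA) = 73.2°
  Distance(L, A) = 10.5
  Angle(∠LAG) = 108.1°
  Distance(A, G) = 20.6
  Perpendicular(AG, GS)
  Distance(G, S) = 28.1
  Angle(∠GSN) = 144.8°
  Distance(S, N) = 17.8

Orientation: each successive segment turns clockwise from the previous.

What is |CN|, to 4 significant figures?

37.85

C is at the origin; CV runs at 159.4° with length 27.2, so V = (-25.46, 9.570). ∠CVP = 105.5° gives VP at 84.90° from the x-axis; with |VP| = 15.8, P = (-24.06, 25.31). ∠VPL = 40.1° gives PL at -55.00° from the x-axis; with |PL| = 22.5, L = (-11.15, 6.877). ∠PLA = 73.2° gives LA at -161.8° from the x-axis; with |LA| = 10.5, A = (-21.13, 3.597). ∠LAG = 108.1° gives AG at 126.3° from the x-axis; with |AG| = 20.6, G = (-33.32, 20.20). AG is perpendicular to GS, so GS runs at 36.30°; with |GS| = 28.1, S = (-10.67, 36.83). ∠GSN = 144.8° gives SN at 1.100° from the x-axis; with |SN| = 17.8, N = (7.122, 37.18). Then |CN| = |N − C| = 37.85.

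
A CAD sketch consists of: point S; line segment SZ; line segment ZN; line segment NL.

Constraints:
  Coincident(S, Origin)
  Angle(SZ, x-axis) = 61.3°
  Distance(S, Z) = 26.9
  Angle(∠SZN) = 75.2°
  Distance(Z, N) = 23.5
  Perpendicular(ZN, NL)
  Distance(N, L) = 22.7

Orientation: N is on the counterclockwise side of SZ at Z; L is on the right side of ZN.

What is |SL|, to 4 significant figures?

51.47

∠SZN = 75.2°, so ZN runs at 61.3° + (180° − 75.2°) = 166.1° from the x-axis; with |ZN| = 23.5, N = Z + 23.5·(cos 166.1°, sin 166.1°) = (-9.894, 29.24). ZN ⟂ NL; with |NL| = 22.7 on the right of ZN, L = N + 22.7·(0.2402, 0.9707) = (-4.441, 51.28). Then |SL| = |L − S| = 51.47.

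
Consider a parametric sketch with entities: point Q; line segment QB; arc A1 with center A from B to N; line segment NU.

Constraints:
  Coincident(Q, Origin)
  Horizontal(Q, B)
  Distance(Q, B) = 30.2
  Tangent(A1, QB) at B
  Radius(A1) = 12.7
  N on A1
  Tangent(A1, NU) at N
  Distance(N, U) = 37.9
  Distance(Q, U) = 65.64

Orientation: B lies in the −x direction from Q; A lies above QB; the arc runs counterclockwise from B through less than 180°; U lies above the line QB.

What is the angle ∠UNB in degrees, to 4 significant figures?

117.8°

Checks: |AN| = 12.70 ✓; ∠(AN, NU) = 90.00° ✓; |NU| = 37.90 ✓; |QU| = 65.64 ✓.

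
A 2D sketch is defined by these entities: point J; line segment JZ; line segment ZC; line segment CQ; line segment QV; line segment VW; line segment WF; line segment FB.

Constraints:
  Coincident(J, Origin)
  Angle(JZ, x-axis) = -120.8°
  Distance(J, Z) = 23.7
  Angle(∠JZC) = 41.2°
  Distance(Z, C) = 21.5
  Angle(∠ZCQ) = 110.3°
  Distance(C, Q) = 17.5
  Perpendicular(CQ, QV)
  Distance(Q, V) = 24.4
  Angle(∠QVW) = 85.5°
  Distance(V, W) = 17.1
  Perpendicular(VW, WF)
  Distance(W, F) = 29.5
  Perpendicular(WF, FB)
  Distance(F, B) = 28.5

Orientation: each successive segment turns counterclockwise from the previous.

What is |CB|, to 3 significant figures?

31.4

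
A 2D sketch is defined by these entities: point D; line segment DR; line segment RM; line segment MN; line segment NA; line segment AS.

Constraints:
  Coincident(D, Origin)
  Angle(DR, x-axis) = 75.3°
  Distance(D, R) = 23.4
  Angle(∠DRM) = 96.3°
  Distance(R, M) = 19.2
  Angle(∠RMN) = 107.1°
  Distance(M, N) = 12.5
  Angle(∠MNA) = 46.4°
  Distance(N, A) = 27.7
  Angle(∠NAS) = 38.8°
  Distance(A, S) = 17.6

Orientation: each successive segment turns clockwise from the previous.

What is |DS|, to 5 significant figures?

32.718

D is at the origin; DR runs at 75.3° with length 23.4, so R = (5.9379, 22.634). ∠DRM = 96.3° gives RM at -8.4000° from the x-axis; with |RM| = 19.2, M = (24.932, 19.829). ∠RMN = 107.1° gives MN at -81.300° from the x-axis; with |MN| = 12.5, N = (26.823, 7.4731). ∠MNA = 46.4° gives NA at 145.10° from the x-axis; with |NA| = 27.7, A = (4.1045, 23.322). ∠NAS = 38.8° gives AS at 3.9000° from the x-axis; with |AS| = 17.6, S = (21.664, 24.519). Then |DS| = |S − D| = 32.718.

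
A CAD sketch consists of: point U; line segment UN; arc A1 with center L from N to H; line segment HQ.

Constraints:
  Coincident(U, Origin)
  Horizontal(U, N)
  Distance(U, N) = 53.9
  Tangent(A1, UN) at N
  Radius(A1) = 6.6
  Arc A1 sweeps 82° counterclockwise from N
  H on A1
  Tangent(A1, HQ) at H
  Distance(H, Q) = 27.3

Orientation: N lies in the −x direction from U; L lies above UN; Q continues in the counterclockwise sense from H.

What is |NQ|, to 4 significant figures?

34.31

U is at the origin; UN is horizontal with |UN| = 53.9 and N on the −x side, so N = (-53.90, 0.000). A1 meets UN tangentially, so LN is at right angles to UN, so L = N + (0, 6.6) = (-53.90, 6.600). On A1, N sits at bearing -90° from L; an 82° counterclockwise sweep puts H at bearing -8°, so H = L + 6.6·(cos -8°, sin -8°) = (-47.36, 5.681). A1 meets HQ tangentially, so LH is at right angles to HQ, so HQ runs along (−sin -8°, cos -8°); with |HQ| = 27.3, Q = (-43.56, 32.72). Then |NQ| = |Q − N| = 34.31.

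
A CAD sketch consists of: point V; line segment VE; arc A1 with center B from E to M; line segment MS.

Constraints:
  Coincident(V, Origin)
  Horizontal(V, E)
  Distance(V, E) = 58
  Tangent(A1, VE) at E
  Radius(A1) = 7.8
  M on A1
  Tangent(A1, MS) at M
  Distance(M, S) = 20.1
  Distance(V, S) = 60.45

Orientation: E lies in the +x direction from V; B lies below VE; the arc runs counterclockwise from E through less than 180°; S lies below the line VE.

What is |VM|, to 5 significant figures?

51.063

Checks: |BM| = 7.800 ✓; ∠(BM, MS) = 90.00° ✓; |MS| = 20.10 ✓; |VS| = 60.45 ✓.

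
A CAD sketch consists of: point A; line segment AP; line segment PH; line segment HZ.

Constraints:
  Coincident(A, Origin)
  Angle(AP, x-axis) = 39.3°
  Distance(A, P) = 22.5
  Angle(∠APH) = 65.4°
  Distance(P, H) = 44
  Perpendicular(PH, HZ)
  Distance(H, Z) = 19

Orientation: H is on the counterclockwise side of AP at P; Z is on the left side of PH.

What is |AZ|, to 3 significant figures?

34.7

∠APH = 65.4°, so PH runs at 39.3° + (180° − 65.4°) = 154° from the x-axis; with |PH| = 44.0, H = P + 44.0·(cos 154°, sin 154°) = (-22.1, 33.6). PH ⟂ HZ; with |HZ| = 19.0 on the left of PH, Z = H + 19.0·(-0.440, -0.898) = (-30.5, 16.5). Then |AZ| = |Z − A| = 34.7.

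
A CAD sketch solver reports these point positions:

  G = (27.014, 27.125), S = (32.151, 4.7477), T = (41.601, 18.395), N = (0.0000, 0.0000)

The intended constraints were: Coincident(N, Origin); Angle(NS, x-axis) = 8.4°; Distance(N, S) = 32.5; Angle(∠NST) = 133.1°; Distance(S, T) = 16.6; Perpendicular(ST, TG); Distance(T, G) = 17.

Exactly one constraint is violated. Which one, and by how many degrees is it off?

Perpendicular(ST, TG) — off by 3.80°.

N = (0.00, 0.00) ✓; NS at 8.400° ✓; |NS| = 32.50 ✓; ∠NST = 133.1° ✓; |ST| = 16.60 ✓; ∠(ST, TG) = 93.80° ✗; |TG| = 17.00 ✓.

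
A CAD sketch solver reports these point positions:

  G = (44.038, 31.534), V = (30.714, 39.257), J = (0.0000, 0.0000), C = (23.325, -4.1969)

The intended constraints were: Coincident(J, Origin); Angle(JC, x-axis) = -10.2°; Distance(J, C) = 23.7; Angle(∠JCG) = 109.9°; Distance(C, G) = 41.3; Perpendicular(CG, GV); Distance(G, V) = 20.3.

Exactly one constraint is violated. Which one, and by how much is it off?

Distance(G, V) = 20.3 — off by 4.90.

J = (0.00, 0.00) ✓; JC at -10.20° ✓; |JC| = 23.70 ✓; ∠JCG = 109.9° ✓; |CG| = 41.30 ✓; ∠(CG, GV) = 90.00° ✓; |GV| = 15.40 ✗.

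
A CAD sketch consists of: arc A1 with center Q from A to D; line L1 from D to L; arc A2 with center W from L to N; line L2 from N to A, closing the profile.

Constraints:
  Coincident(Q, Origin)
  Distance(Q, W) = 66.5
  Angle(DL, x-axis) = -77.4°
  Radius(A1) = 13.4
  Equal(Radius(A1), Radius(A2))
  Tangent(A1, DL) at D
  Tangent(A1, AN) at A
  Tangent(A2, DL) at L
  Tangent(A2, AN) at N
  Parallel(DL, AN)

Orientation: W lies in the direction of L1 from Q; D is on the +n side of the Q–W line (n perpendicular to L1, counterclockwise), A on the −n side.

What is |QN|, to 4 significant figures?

67.84

The slot axis is L1's direction at -77.4°, so u = (cos -77.4°, sin -77.4°) = (0.2181, -0.9759) and n = (−sin -77.4°, cos -77.4°) = (0.9759, 0.2181). Q is at the origin and W lies 66.5 along u from Q, so W = 66.5·u = (14.51, -64.90). Tangency of A1 to both parallel lines with radius 13.4 puts D and A at Q ± 13.4·n: D = (13.08, 2.923), A = (-13.08, -2.923). Equal radii place L and N the same way about W: L = W + 13.4·n = (27.58, -61.98), N = W − 13.4·n = (1.429, -67.82). Then |QN| = |N − Q| = 67.84.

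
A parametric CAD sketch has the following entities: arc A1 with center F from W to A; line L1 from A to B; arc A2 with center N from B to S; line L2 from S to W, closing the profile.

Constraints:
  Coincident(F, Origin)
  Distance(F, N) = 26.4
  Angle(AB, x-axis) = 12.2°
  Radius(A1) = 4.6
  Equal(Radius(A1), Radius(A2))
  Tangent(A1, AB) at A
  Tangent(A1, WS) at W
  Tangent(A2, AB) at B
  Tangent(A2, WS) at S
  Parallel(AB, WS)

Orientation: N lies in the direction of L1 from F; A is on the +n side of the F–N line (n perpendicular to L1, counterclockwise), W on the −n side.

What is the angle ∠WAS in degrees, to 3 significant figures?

70.8°

The slot axis is L1's direction at 12.2°, so u = (cos 12.2°, sin 12.2°) = (0.977, 0.211) and n = (−sin 12.2°, cos 12.2°) = (-0.211, 0.977). F is at the origin and N lies 26.4 along u from F, so N = 26.4·u = (25.8, 5.58). Tangency of A1 to both parallel lines with radius 4.6 puts A and W at F ± 4.6·n: A = (-0.972, 4.50), W = (0.972, -4.50). Equal radii place B and S the same way about N: B = N + 4.6·n = (24.8, 10.1), S = N − 4.6·n = (26.8, 1.08). Then cos ∠WAS = AW·AS / (|AW||AS|), giving 70.8°.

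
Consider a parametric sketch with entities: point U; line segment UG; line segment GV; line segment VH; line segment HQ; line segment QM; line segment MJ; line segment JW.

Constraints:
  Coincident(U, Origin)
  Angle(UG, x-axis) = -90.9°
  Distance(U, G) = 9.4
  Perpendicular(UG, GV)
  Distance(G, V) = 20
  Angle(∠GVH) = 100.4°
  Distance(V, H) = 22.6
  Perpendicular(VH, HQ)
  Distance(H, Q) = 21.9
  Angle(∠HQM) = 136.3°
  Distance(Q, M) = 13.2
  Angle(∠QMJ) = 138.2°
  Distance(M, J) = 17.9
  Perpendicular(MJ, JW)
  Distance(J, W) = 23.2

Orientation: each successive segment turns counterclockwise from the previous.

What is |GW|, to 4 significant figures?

10.28

∠QMJ = 138.2° gives MJ at -105.8° from the x-axis; with |MJ| = 17.9, J = (-13.22, -7.556). MJ is perpendicular to JW, so JW runs at -15.80°; with |JW| = 23.2, W = (9.107, -13.87). Then |GW| = |W − G| = 10.28.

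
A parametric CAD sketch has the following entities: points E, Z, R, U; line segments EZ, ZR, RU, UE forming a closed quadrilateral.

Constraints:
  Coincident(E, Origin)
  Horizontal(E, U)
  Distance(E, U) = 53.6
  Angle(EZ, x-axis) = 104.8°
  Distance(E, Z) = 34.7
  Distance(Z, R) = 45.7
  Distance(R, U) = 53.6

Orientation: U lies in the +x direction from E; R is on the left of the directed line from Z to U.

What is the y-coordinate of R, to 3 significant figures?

49.8

Checks: |ZR| = 45.70 ✓; |RU| = 53.60 ✓.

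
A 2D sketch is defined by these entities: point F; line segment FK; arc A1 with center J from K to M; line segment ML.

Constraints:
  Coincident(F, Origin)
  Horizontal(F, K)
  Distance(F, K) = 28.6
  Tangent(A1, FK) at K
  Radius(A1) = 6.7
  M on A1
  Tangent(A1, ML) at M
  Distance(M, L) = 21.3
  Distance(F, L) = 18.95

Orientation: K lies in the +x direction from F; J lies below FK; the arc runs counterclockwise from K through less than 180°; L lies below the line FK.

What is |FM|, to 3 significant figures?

24.0

F is at the origin; FK is horizontal with |FK| = 28.6 and K on the +x side, so K = (28.6, 0.00). Since A1 is tangent to FK there, JK ⟂ FK, so J = K + (0, -6.7) = (28.6, -6.70). Since JM ⟂ ML (tangency), |JL| = √(6.7² + 21.3²) = 22.3 regardless of where M sits on A1. So L lies on both circle(F, 18.95) and circle(J, 22.3); the below-FK intersection is L = (8.70, -16.8). M is the foot of the tangent from L: M = (23.9, -1.92).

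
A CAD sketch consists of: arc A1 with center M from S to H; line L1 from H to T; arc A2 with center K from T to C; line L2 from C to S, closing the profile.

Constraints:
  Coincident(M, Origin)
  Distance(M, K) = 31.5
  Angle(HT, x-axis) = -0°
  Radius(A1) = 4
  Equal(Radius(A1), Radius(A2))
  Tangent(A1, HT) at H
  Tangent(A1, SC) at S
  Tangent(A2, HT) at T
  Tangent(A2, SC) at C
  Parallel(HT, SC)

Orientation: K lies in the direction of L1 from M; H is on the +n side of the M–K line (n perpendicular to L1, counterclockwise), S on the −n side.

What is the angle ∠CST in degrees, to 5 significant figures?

14.250°

The slot axis is L1's direction at -0.0°, so u = (cos -0.0°, sin -0.0°) = (1.0000, -0.0000) and n = (−sin -0.0°, cos -0.0°) = (0.0000, 1.0000). M is at the origin and K lies 31.5 along u from M, so K = 31.5·u = (31.500, -0.0000). Tangency of A1 to both parallel lines with radius 4.0 puts H and S at M ± 4.0·n: H = (0.0000, 4.0000), S = (-0.0000, -4.0000). Equal radii place T and C the same way about K: T = K + 4.0·n = (31.500, 4.0000), C = K − 4.0·n = (31.500, -4.0000). Then cos ∠CST = SC·ST / (|SC||ST|), giving 14.250°.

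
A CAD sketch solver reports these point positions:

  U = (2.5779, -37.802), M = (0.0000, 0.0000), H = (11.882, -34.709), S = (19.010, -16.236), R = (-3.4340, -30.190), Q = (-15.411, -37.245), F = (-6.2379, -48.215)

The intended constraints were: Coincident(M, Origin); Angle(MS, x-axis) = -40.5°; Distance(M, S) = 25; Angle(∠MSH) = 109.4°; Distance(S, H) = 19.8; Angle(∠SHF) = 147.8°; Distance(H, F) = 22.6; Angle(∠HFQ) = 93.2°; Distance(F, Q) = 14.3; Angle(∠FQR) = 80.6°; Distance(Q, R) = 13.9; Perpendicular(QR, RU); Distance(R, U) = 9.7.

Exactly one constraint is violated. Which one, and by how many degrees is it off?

Perpendicular(QR, RU) — off by 7.80°.

M = (0.00, 0.00) ✓; MS at -40.50° ✓; |MS| = 25.00 ✓; ∠MSH = 109.4° ✓; |SH| = 19.80 ✓; ∠SHF = 147.8° ✓; |HF| = 22.60 ✓; ∠HFQ = 93.20° ✓; |FQ| = 14.30 ✓; ∠FQR = 80.60° ✓; |QR| = 13.90 ✓; ∠(QR, RU) = 82.20° ✗; |RU| = 9.700 ✓.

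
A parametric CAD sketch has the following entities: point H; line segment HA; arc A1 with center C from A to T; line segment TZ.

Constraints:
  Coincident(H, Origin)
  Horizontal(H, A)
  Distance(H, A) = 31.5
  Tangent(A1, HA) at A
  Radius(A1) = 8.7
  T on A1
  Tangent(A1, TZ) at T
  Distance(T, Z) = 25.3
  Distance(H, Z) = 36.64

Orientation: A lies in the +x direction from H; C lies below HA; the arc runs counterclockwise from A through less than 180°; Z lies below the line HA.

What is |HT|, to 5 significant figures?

24.014

H is at the origin; HA is horizontal with |HA| = 31.5 and A on the +x side, so A = (31.500, 0.0000). Tangency of A1 to HA means the radius CA is perpendicular to HA, so C = A + (0, -8.7) = (31.500, -8.7000). Since CT ⟂ TZ (tangency), |CZ| = √(8.7² + 25.3²) = 26.754 regardless of where T sits on A1. So Z lies on both circle(H, 36.64) and circle(C, 26.754); the below-HA intersection is Z = (18.101, -31.857). T is the foot of the tangent from Z: T = (22.962, -7.0283).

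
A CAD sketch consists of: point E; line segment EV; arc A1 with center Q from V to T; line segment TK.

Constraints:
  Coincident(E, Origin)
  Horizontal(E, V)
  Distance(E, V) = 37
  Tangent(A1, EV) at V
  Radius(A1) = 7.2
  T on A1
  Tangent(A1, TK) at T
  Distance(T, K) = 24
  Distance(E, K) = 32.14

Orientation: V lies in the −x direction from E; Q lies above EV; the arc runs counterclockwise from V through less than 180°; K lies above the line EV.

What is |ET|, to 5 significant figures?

30.830

Checks: ∠(QV, VE) = 90.00° ✓; |QT| = 7.200 ✓; ∠(QT, TK) = 90.00° ✓; |TK| = 24.00 ✓; |EK| = 32.14 ✓.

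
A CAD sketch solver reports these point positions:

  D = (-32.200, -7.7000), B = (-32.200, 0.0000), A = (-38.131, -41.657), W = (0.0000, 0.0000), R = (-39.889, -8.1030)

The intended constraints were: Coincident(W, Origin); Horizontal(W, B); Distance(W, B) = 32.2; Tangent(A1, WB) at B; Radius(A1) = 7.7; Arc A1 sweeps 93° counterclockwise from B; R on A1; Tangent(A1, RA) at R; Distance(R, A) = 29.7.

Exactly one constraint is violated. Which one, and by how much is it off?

Distance(R, A) = 29.7 — off by 3.90.

W = (0.00, 0.00) ✓; W.y = 0.00, B.y = 0.00 ✓; |WB| = 32.20 ✓; ∠(DB, BW) = 90.00° ✓; |DB| = 7.700 ✓; bearing(D→R) − bearing(D→B) = 93.00° ✓; |DR| = 7.700 ✓; ∠(DR, RA) = 90.00° ✓; |RA| = 33.60 ✗.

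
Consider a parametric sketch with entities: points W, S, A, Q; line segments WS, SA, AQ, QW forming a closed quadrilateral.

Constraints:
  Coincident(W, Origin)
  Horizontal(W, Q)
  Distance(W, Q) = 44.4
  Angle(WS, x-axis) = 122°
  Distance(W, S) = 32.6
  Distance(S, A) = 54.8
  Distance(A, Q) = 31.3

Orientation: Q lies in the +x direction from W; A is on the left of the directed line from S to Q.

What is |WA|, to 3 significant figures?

48.3

Checks: WS at 122.0° ✓; |SA| = 54.80 ✓; |AQ| = 31.30 ✓.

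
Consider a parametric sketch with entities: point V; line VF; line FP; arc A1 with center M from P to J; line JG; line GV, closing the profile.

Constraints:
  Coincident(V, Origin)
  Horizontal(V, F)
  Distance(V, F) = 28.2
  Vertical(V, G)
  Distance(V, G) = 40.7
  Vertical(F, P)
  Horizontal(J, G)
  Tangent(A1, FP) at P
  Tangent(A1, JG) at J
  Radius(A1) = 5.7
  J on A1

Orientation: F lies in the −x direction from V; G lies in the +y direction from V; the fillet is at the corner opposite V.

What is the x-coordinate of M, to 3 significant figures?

-22.5

V is at the origin; V and F share the same y with |VF| = 28.2 and F on the −x side, so F = (-28.2, 0.00). VG is vertical with |VG| = 40.7 and G on the +y side, so G = (0.00, 40.7). The virtual corner opposite V is at (-28.2, 40.7). The tangent condition forces MP to be normal to FP and tangency of A1 to JG means the radius MJ is perpendicular to JG, with radius 5.7, so the center M sits 5.7 in from both sides at M = (-22.5, 35.0). So M.x = -22.5.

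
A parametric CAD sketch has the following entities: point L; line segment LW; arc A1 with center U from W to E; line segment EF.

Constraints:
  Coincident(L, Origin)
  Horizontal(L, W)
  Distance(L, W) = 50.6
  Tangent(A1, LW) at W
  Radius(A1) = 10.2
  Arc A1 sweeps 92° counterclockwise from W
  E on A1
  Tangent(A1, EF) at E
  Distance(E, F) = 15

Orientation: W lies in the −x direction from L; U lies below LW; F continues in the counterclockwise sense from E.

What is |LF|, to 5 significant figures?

65.461

L is at the origin; L and W share the same y with |LW| = 50.6 and W on the −x side, so W = (-50.600, 0.0000). Tangency of A1 to LW means the radius UW is perpendicular to LW, so U = W + (0, -10.2) = (-50.600, -10.200). On A1, W sits at bearing 90° from U; a 92° counterclockwise sweep puts E at bearing 182°, so E = U + 10.2·(cos 182°, sin 182°) = (-60.794, -10.556). A1 meets EF tangentially, so UE is at right angles to EF, so EF runs along (−sin 182°, cos 182°); with |EF| = 15.0, F = (-60.270, -25.547). Then |LF| = |F − L| = 65.461.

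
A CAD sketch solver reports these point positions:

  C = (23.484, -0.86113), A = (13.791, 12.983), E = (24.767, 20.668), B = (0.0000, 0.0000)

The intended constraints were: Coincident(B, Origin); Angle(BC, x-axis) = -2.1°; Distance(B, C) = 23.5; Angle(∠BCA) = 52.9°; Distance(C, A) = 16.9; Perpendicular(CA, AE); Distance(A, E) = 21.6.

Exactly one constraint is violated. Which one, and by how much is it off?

Distance(A, E) = 21.6 — off by 8.20.

B = (0.00, 0.00) ✓; BC at -2.100° ✓; |BC| = 23.50 ✓; ∠BCA = 52.90° ✓; |CA| = 16.90 ✓; ∠(CA, AE) = 90.00° ✓; |AE| = 13.40 ✗.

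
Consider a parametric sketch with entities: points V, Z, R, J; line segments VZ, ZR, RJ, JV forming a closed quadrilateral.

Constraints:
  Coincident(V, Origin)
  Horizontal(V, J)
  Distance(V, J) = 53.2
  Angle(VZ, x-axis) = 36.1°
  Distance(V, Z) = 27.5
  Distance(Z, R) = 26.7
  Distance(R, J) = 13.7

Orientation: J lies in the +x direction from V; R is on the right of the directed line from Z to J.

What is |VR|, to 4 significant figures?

40.18

V is at the origin; VJ is horizontal with |VJ| = 53.2 and J in +x, so J = (53.2, 0). VZ runs at 36.1° with |VZ| = 27.5, so Z = (22.22, 16.20). R is determined by |ZR| = 26.7 and |RJ| = 13.7 together: it lies at the intersection of circle(Z, 26.7) and circle(J, 13.7). With |ZJ| = 34.96, the foot of the radical line on ZJ is 24.99 from Z and the perpendicular offset is √(26.7² − 24.99²) = 9.397. Taking the right-of-ZJ solution: R = (40.01, -3.706).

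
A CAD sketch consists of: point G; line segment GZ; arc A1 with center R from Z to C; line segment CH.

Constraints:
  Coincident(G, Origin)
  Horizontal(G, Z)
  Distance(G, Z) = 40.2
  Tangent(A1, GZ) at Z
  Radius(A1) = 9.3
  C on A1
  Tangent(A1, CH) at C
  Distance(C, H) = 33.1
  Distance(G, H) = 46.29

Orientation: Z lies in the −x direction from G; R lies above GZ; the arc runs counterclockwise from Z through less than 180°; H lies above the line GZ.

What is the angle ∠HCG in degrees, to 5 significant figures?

90.692°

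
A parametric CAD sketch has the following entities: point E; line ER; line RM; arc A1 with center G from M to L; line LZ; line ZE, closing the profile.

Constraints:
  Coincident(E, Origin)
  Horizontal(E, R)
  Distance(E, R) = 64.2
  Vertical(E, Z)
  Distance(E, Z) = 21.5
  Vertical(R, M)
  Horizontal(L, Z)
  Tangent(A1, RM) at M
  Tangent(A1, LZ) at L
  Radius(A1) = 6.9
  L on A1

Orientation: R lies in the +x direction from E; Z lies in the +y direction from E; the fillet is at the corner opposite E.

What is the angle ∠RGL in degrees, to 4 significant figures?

154.7°

The virtual corner opposite E is at (64.20, 21.50). A1 meets RM tangentially, so GM is at right angles to RM and tangency of A1 to LZ means the radius GL is perpendicular to LZ, with radius 6.9, so the center G sits 6.9 in from both sides at G = (57.30, 14.60). That places the tangent points at M = (64.20, 14.60) on RM and L = (57.30, 21.50) on LZ. Then cos ∠RGL = GR·GL / (|GR||GL|), giving 154.7°.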